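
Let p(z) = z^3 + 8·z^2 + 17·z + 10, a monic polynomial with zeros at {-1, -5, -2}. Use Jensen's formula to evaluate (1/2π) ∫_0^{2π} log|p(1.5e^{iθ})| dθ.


Zeros: -5, -2, -1; r = 1.5.
Inside |z| < r: -1. Outside (|z| ≥ r): -5, -2.
p(0) = 10, so log|p(0)| = log(10) = 2.3026.
Apply Jensen: I(r) = log|p(0)| + Σ_k log(r/|z_k|), summed over zeros inside |z| < r.
  log(r/|z_k|) for z_k = -1: log(1.5/1) = 0.4055
  Outside zeros (-5, -2) contribute nothing to the Jensen sum.
Sum over inside zeros: 0.4055.
I(r) = log|p(0)| + (inside sum) = 2.3026 + 0.4055 = 2.7081.
Note: since some zeros are outside |z| ≤ r, the simplified n·log(r) form does NOT apply — only the inside zeros contribute.

I(r) ≈ 2.7081.


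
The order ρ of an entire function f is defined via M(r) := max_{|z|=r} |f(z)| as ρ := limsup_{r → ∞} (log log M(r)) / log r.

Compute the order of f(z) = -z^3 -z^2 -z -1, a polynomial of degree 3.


|f(z)| ≤ Σ|c_k|·r^k = O(r^3) as r → ∞. Polynomial growth is O(e^{r^ε}) for every ε > 0 (since r^3/e^{r^ε} → 0), so ρ ≤ ε for all ε > 0, i.e. ρ = 0. Every nonconstant polynomial has order 0.
Therefore ρ = 0.

Order ρ = 0.


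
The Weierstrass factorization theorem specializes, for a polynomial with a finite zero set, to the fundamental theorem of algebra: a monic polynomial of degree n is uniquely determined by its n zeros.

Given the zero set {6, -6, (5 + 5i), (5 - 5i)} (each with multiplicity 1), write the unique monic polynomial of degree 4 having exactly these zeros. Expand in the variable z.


The polynomial is p(z) = ∏_{α ∈ S} (z − α), where S = {6, -6, (5 + 5i), (5 - 5i)}.
Expanding the product yields: p(z) = z^4 -10·z^3 + 14·z^2 + 360·z -1800.
Note conjugate pairs combine to real quadratics: (z − (5+5i))(z − (5−5i)) = z² − 10z + 50.
The resulting polynomial has degree 4 and real coefficients as required.

p(z) = z^4 -10·z^3 + 14·z^2 + 360·z -1800.


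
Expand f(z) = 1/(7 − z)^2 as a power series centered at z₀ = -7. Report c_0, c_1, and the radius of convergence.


Let w = z − z₀, so z = z₀ + w.
Then 7 − z = 7 − (z₀ + w) = (7 − z₀) − w = 14 − w.
f(z) = 1/(14 − w)^2 = (1/(14)^2) · (1 − w/(14))^{−2}.
By the binomial series (1−u)^{−2} = Σ_{n≥0} C(n+1, 1) u^n for |u|<1, with u = w/(14):
  c_n = C(n+1, 1) / (14)^(n+2).
  c_0 = 1/(14)^2 = 1/196.
  c_1 = 2/(14)^3 = 1/1372.
The series is valid for |w/d| < 1, i.e. |z − z₀| < |d|.
Radius of convergence: R = |7 − z₀| = |14| = 14 (distance from z₀ to the singularity z = 7).

c_0 = 1/196, c_1 = 1/1372; R = 14.


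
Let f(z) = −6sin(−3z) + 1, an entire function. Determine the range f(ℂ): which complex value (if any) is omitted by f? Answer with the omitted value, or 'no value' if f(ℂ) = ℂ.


Little Picard bounds the complement of f(ℂ) to at most one point.
sin is entire and surjective onto ℂ: for every w ∈ ℂ, sin(ζ) = w has a solution ζ ∈ ℂ (e.g., via the complex inverse arcsin). With ζ = −3z this gives z = ζ/(-3). Then -6·sin(−3z) takes every value in -6·ℂ = ℂ, and adding 1 is a bijection of ℂ. So f is surjective and omits no value. (Note: only on the real line is sin bounded by [−1, 1].)

Omitted value: no value.


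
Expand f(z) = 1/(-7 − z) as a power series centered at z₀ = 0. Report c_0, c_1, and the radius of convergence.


Let w = z − z₀, so z = z₀ + w.
Then -7 − z = -7 − (z₀ + w) = (-7 − z₀) − w = -7 − w.
f(z) = 1/(-7 − w) = (1/(-7)) · 1/(1 − w/(-7)) = Σ_{n≥0} w^n / (-7)^(n+1).
So c_n = 1/(-7)^(n+1):
  c_0 = 1/(-7)^1 = -1/7.
  c_1 = 1/(-7)^2 = 1/49.
The series is valid for |w/d| < 1, i.e. |z − z₀| < |d|.
Radius of convergence: R = |-7 − z₀| = |-7| = 7 (distance from z₀ to the singularity z = -7).

c_0 = -1/7, c_1 = 1/49; R = 7.


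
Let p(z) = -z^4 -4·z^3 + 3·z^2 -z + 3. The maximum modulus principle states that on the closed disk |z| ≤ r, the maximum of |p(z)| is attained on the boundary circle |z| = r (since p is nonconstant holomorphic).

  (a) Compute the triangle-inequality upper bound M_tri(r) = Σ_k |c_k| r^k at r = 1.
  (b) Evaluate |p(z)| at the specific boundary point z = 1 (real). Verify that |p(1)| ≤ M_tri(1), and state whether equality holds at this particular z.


Coefficients: c_0 = 3, c_1 = -1, c_2 = 3, c_3 = -4, c_4 = -1. Radius r = 1.
Part (a). Triangle bound: M_tri(r) = Σ_k |c_k| r^k
  = |3|·1^0 + |-1|·1^1 + |3|·1^2 + |-4|·1^3 + |-1|·1^4
  = 3 + 1 + 3 + 4 + 1 = 12.
This bounds M(r) := max_{|z|=r} |p(z)| from above; equality holds iff all terms c_k z^k can be made to align in phase at a single z on |z|=r.
Part (b). At z = 1 (real, on the circle |z| = r):
  p(1) = (3)·1^0 + (-1)·1^1 + (3)·1^2 + (-4)·1^3 + (-1)·1^4 = 0.
  |p(1)| = 0.
Check: |p(1)| = 0 ≤ 12 = M_tri(1). ✓ Equality does not hold at z = 1 (the coefficients have mixed signs, so the terms do not all align in phase there).

M_tri(1) = 12; |p(1)| = 0; equality at z=1: no.


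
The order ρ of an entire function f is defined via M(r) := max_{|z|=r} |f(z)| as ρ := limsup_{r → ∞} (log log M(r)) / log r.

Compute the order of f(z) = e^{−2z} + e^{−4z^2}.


Each summand is entire of order 1 and 2 respectively (as in the single-exponential case). The order of a sum is at most the max of the orders, so ρ ≤ 2. For the lower bound: on |z|=r choose arg z so that -4z^2 is real positive; then |e^{-4z^2}| = e^{4r^2} while |e^{-2z}| ≤ e^{2r^1} = o(e^{4r^2}). So |f| ≥ e^{4r^2}(1 − o(1)) and ρ ≥ 2. Hence ρ = max(1, 2) = 2.
Therefore ρ = 2.

Order ρ = 2.


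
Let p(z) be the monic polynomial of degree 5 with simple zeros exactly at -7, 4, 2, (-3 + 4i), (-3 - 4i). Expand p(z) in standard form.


The polynomial is p(z) = ∏_{α ∈ S} (z − α), where S = {-7, 4, 2, (-3 + 4i), (-3 - 4i)}.
Expanding the product yields: p(z) = z^5 + 7·z^4 -3·z^3 -123·z^2 -514·z + 1400.
Note conjugate pairs combine to real quadratics: (z − (-3+4i))(z − (-3−4i)) = z² + 6z + 25.
The resulting polynomial has degree 5 and real coefficients as required.

p(z) = z^5 + 7·z^4 -3·z^3 -123·z^2 -514·z + 1400.


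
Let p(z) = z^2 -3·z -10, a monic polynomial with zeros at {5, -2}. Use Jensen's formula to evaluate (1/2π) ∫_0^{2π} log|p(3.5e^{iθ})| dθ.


Zeros: -2, 5; r = 3.5.
Inside |z| < r: -2. Outside (|z| ≥ r): 5.
p(0) = -10, so log|p(0)| = log(10) = 2.3026.
Apply Jensen: I(r) = log|p(0)| + Σ_k log(r/|z_k|), summed over zeros inside |z| < r.
  log(r/|z_k|) for z_k = -2: log(3.5/2) = 0.5596
  Outside zeros (5) contribute nothing to the Jensen sum.
Sum over inside zeros: 0.5596.
I(r) = log|p(0)| + (inside sum) = 2.3026 + 0.5596 = 2.8622.
Note: since some zeros are outside |z| ≤ r, the simplified n·log(r) form does NOT apply — only the inside zeros contribute.

I(r) ≈ 2.8622.


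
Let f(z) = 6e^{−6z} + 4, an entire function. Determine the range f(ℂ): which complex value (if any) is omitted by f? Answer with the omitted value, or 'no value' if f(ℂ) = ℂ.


Little Picard bounds the complement of f(ℂ) to at most one point.
e^{−6z} is never zero on ℂ, so 6·e^{−6z} takes every value in ℂ ∖ {0}. Adding 4 shifts the range to ℂ ∖ {4}. Thus f omits exactly the value 4.

Omitted value: 4.


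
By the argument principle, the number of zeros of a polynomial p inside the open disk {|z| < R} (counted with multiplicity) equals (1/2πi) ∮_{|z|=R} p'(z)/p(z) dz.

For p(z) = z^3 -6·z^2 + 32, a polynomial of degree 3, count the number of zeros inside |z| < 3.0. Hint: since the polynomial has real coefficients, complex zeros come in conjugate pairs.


The zeros of p are: 4, 4, -2.
Their magnitudes are: 4, 4, 2.
Zeros with |z| < R = 3.0: -2.
Count = 1.
By the argument principle, (1/2πi) ∮_{|z|=R} p'(z)/p(z) dz equals exactly this count.

Number of zeros inside |z| < 3.0: 1.


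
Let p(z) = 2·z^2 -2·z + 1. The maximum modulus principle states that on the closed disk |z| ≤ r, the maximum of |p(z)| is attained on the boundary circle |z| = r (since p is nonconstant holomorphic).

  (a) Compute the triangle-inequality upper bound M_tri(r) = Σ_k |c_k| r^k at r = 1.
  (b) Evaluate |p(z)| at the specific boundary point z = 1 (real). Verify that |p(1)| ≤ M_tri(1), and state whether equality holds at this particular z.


Coefficients: c_0 = 1, c_1 = -2, c_2 = 2. Radius r = 1.
Part (a). Triangle bound: M_tri(r) = Σ_k |c_k| r^k
  = |1|·1^0 + |-2|·1^1 + |2|·1^2
  = 1 + 2 + 2 = 5.
This bounds M(r) := max_{|z|=r} |p(z)| from above; equality holds iff all terms c_k z^k can be made to align in phase at a single z on |z|=r.
Part (b). At z = 1 (real, on the circle |z| = r):
  p(1) = (1)·1^0 + (-2)·1^1 + (2)·1^2 = 1.
  |p(1)| = 1.
Check: |p(1)| = 1 ≤ 5 = M_tri(1). ✓ Equality does not hold at z = 1 (the coefficients have mixed signs, so the terms do not all align in phase there).

M_tri(1) = 5; |p(1)| = 1; equality at z=1: no.


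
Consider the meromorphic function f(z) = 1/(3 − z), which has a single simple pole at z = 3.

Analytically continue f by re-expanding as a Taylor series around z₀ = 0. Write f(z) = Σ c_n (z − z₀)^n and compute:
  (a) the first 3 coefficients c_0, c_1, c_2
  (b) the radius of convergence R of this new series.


Let w = z − z₀, so z = z₀ + w.
Then 3 − z = 3 − (z₀ + w) = (3 − z₀) − w = 3 − w.
f(z) = 1/(3 − w) = (1/(3)) · 1/(1 − w/(3)) = Σ_{n≥0} w^n / (3)^(n+1).
So c_n = 1/(3)^(n+1):
  c_0 = 1/(3)^1 = 1/3.
  c_1 = 1/(3)^2 = 1/9.
  c_2 = 1/(3)^3 = 1/27.
The series is valid for |w/d| < 1, i.e. |z − z₀| < |d|.
Radius of convergence: R = |3 − z₀| = |3| = 3 (distance from z₀ to the singularity z = 3).

c_0 = 1/3, c_1 = 1/9, c_2 = 1/27; R = 3.


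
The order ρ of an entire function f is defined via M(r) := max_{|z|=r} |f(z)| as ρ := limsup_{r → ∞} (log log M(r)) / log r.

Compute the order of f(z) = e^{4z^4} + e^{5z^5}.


Each summand is entire of order 4 and 5 respectively (as in the single-exponential case). The order of a sum is at most the max of the orders, so ρ ≤ 5. For the lower bound: on |z|=r choose arg z so that 5z^5 is real positive; then |e^{5z^5}| = e^{5r^5} while |e^{4z^4}| ≤ e^{4r^4} = o(e^{5r^5}). So |f| ≥ e^{5r^5}(1 − o(1)) and ρ ≥ 5. Hence ρ = max(4, 5) = 5.
Therefore ρ = 5.

Order ρ = 5.


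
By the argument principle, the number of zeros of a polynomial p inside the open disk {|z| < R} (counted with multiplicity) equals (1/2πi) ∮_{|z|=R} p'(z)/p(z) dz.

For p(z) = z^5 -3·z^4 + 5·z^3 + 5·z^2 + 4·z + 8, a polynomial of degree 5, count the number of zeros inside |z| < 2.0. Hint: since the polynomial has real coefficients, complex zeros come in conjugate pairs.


The zeros of p are: (2 + 2i), (2 - 2i), -1, (0 + 1i), (0 - 1i).
Their magnitudes are: 2.828, 2.828, 1, 1, 1.
Zeros with |z| < R = 2.0: -1, (0 + 1i), (0 - 1i).
Count = 3.
By the argument principle, (1/2πi) ∮_{|z|=R} p'(z)/p(z) dz equals exactly this count.

Number of zeros inside |z| < 2.0: 3.


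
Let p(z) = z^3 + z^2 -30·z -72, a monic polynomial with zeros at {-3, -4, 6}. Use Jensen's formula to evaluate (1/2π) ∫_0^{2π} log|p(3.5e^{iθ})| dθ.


Zeros: -4, -3, 6; r = 3.5.
Inside |z| < r: -3. Outside (|z| ≥ r): -4, 6.
p(0) = -72, so log|p(0)| = log(72) = 4.2767.
Apply Jensen: I(r) = log|p(0)| + Σ_k log(r/|z_k|), summed over zeros inside |z| < r.
  log(r/|z_k|) for z_k = -3: log(3.5/3) = 0.1542
  Outside zeros (-4, 6) contribute nothing to the Jensen sum.
Sum over inside zeros: 0.1542.
I(r) = log|p(0)| + (inside sum) = 4.2767 + 0.1542 = 4.4308.
Note: since some zeros are outside |z| ≤ r, the simplified n·log(r) form does NOT apply — only the inside zeros contribute.

I(r) ≈ 4.4308.


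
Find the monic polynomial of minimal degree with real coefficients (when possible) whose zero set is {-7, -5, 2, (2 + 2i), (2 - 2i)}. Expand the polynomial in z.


The polynomial is p(z) = ∏_{α ∈ S} (z − α), where S = {-7, -5, 2, (2 + 2i), (2 - 2i)}.
Expanding the product yields: p(z) = z^5 + 6·z^4 -21·z^3 -34·z^2 + 368·z -560.
Note conjugate pairs combine to real quadratics: (z − (2+2i))(z − (2−2i)) = z² − 4z + 8.
The resulting polynomial has degree 5 and real coefficients as required.

p(z) = z^5 + 6·z^4 -21·z^3 -34·z^2 + 368·z -560.


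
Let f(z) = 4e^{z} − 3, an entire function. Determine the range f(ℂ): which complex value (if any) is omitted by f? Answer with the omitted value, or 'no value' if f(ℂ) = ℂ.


Little Picard bounds the complement of f(ℂ) to at most one point.
e^{z} is never zero on ℂ, so 4·e^{z} takes every value in ℂ ∖ {0}. Adding -3 shifts the range to ℂ ∖ {-3}. Thus f omits exactly the value -3.

Omitted value: -3.


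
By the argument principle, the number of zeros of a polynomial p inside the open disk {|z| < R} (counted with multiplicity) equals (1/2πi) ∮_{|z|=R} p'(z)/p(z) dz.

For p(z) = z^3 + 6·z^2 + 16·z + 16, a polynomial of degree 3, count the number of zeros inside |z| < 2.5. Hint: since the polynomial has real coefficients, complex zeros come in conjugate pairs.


The zeros of p are: -2, (-2 + 2i), (-2 - 2i).
Their magnitudes are: 2, 2.828, 2.828.
Zeros with |z| < R = 2.5: -2.
Count = 1.
By the argument principle, (1/2πi) ∮_{|z|=R} p'(z)/p(z) dz equals exactly this count.

Number of zeros inside |z| < 2.5: 1.


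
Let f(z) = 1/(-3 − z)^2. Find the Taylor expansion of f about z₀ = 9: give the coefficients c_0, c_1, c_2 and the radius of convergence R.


Let w = z − z₀, so z = z₀ + w.
Then -3 − z = -3 − (z₀ + w) = (-3 − z₀) − w = -12 − w.
f(z) = 1/(-12 − w)^2 = (1/(-12)^2) · (1 − w/(-12))^{−2}.
By the binomial series (1−u)^{−2} = Σ_{n≥0} C(n+1, 1) u^n for |u|<1, with u = w/(-12):
  c_n = C(n+1, 1) / (-12)^(n+2).
  c_0 = 1/(-12)^2 = 1/144.
  c_1 = 2/(-12)^3 = -1/864.
  c_2 = 3/(-12)^4 = 1/6912.
The series is valid for |w/d| < 1, i.e. |z − z₀| < |d|.
Radius of convergence: R = |-3 − z₀| = |-12| = 12 (distance from z₀ to the singularity z = -3).

c_0 = 1/144, c_1 = -1/864, c_2 = 1/6912; R = 12.


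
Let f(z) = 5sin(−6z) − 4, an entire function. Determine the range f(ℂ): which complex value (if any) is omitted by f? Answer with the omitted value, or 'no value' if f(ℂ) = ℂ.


Little Picard bounds the complement of f(ℂ) to at most one point.
sin is entire and surjective onto ℂ: for every w ∈ ℂ, sin(ζ) = w has a solution ζ ∈ ℂ (e.g., via the complex inverse arcsin). With ζ = −6z this gives z = ζ/(-6). Then 5·sin(−6z) takes every value in 5·ℂ = ℂ, and adding -4 is a bijection of ℂ. So f is surjective and omits no value. (Note: only on the real line is sin bounded by [−1, 1].)

Omitted value: no value.


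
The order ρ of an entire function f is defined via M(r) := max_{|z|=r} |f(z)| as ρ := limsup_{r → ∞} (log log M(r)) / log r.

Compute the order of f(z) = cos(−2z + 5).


cos(w) is a linear combination of e^{iw} and e^{−iw} (or e^w, e^{−w} in the hyperbolic case), so |cos(w)| ≤ e^{|w|}. With w = −2z + 5, |w| ≤ 2|z| + 5 = 2r + 5 on |z| = r, giving M(r) ≤ e^{2r + 5}, so ρ ≤ 1. On a suitable ray (z = it for sin/cos; z = t for sinh/cosh, t real → ∞), |cos(−2z + 5)| grows like e^{2|t|}/2, so ρ ≥ 1. Hence ρ = 1.
Therefore ρ = 1.

Order ρ = 1.


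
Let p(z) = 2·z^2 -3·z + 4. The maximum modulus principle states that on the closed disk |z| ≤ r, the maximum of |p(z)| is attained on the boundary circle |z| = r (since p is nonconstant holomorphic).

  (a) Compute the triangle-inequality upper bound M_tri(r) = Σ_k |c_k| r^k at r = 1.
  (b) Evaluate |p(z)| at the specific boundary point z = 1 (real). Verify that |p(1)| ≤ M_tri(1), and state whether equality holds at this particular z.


Coefficients: c_0 = 4, c_1 = -3, c_2 = 2. Radius r = 1.
Part (a). Triangle bound: M_tri(r) = Σ_k |c_k| r^k
  = |4|·1^0 + |-3|·1^1 + |2|·1^2
  = 4 + 3 + 2 = 9.
This bounds M(r) := max_{|z|=r} |p(z)| from above; equality holds iff all terms c_k z^k can be made to align in phase at a single z on |z|=r.
Part (b). At z = 1 (real, on the circle |z| = r):
  p(1) = (4)·1^0 + (-3)·1^1 + (2)·1^2 = 3.
  |p(1)| = 3.
Check: |p(1)| = 3 ≤ 9 = M_tri(1). ✓ Equality does not hold at z = 1 (the coefficients have mixed signs, so the terms do not all align in phase there).

M_tri(1) = 9; |p(1)| = 3; equality at z=1: no.


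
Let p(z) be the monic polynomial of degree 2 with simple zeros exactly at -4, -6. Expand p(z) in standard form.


The polynomial is p(z) = ∏_{α ∈ S} (z − α), where S = {-4, -6}.
Expanding the product yields: p(z) = z^2 + 10·z + 24.
The resulting polynomial has degree 2 and real coefficients as required.

p(z) = z^2 + 10·z + 24.


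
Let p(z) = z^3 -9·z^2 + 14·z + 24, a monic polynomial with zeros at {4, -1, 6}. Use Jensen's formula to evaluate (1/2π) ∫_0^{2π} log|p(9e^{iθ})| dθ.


Zeros: -1, 4, 6; r = 9.
Inside |z| < r: -1, 4, 6. Outside (|z| ≥ r): ∅.
p(0) = 24, so log|p(0)| = log(24) = 3.1781.
Apply Jensen: I(r) = log|p(0)| + Σ_k log(r/|z_k|), summed over zeros inside |z| < r.
  log(r/|z_k|) for z_k = 4: log(9/4) = 0.8109
  log(r/|z_k|) for z_k = -1: log(9/1) = 2.1972
  log(r/|z_k|) for z_k = 6: log(9/6) = 0.4055
Sum over inside zeros: 3.4136.
I(r) = log|p(0)| + (inside sum) = 3.1781 + 3.4136 = 6.5917.
Closed form (all zeros inside, monic): I(r) = n·log(r) = 3·log(9) = 6.5917. ✓

I(r) ≈ 6.5917.


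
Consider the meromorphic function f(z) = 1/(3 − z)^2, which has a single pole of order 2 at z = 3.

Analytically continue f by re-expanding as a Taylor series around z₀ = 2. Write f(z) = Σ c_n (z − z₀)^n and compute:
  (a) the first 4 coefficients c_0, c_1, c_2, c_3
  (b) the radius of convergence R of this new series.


Let w = z − z₀, so z = z₀ + w.
Then 3 − z = 3 − (z₀ + w) = (3 − z₀) − w = 1 − w.
f(z) = 1/(1 − w)^2 = (1/(1)^2) · (1 − w/(1))^{−2}.
By the binomial series (1−u)^{−2} = Σ_{n≥0} C(n+1, 1) u^n for |u|<1, with u = w/(1):
  c_n = C(n+1, 1) / (1)^(n+2).
  c_0 = 1/(1)^2 = 1.
  c_1 = 2/(1)^3 = 2.
  c_2 = 3/(1)^4 = 3.
  c_3 = 4/(1)^5 = 4.
The series is valid for |w/d| < 1, i.e. |z − z₀| < |d|.
Radius of convergence: R = |3 − z₀| = |1| = 1 (distance from z₀ to the singularity z = 3).

c_0 = 1, c_1 = 2, c_2 = 3, c_3 = 4; R = 1.


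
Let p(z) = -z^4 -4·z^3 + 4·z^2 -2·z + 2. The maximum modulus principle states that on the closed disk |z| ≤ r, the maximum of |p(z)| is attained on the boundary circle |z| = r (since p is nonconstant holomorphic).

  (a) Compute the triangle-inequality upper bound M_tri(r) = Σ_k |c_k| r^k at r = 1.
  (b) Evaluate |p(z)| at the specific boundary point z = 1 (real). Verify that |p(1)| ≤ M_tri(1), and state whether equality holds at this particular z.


Coefficients: c_0 = 2, c_1 = -2, c_2 = 4, c_3 = -4, c_4 = -1. Radius r = 1.
Part (a). Triangle bound: M_tri(r) = Σ_k |c_k| r^k
  = |2|·1^0 + |-2|·1^1 + |4|·1^2 + |-4|·1^3 + |-1|·1^4
  = 2 + 2 + 4 + 4 + 1 = 13.
This bounds M(r) := max_{|z|=r} |p(z)| from above; equality holds iff all terms c_k z^k can be made to align in phase at a single z on |z|=r.
Part (b). At z = 1 (real, on the circle |z| = r):
  p(1) = (2)·1^0 + (-2)·1^1 + (4)·1^2 + (-4)·1^3 + (-1)·1^4 = -1.
  |p(1)| = 1.
Check: |p(1)| = 1 ≤ 13 = M_tri(1). ✓ Equality does not hold at z = 1 (the coefficients have mixed signs, so the terms do not all align in phase there).

M_tri(1) = 13; |p(1)| = 1; equality at z=1: no.


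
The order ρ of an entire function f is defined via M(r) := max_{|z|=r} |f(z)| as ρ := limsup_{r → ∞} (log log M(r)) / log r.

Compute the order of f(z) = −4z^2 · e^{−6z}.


M(r) = max_{|z|=r} |-4|·|z|^2·|e^{−6z}| = 4·r^2 · e^{6r^1} (the factors attain their maxima compatibly on |z|=r). Then log M(r) = log 4 + 2·log r + 6r^1, dominated by the last term, so log log M(r) ~ 1·log r. The polynomial factor -4z^2 contributes only a log r term and does not affect the order. ρ = 1.
Therefore ρ = 1.

Order ρ = 1.


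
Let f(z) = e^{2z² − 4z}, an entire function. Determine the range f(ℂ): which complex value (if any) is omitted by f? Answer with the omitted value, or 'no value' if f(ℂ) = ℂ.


Little Picard bounds the complement of f(ℂ) to at most one point.
The exponent g(z) = 2z² − 4z is a nonconstant polynomial, hence surjective onto ℂ. So e^{g(z)} takes every value in {e^w : w ∈ ℂ} = ℂ ∖ {0}. Adding 0 shifts the range to ℂ ∖ {0}. f omits exactly 0.

Omitted value: 0.


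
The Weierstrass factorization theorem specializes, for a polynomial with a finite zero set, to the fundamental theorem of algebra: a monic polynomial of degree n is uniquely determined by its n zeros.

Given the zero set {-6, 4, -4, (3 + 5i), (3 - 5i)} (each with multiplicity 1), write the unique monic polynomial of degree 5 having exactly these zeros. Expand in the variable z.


The polynomial is p(z) = ∏_{α ∈ S} (z − α), where S = {-6, 4, -4, (3 + 5i), (3 - 5i)}.
Expanding the product yields: p(z) = z^5 -18·z^3 + 204·z^2 + 32·z -3264.
Note conjugate pairs combine to real quadratics: (z − (3+5i))(z − (3−5i)) = z² − 6z + 34.
The resulting polynomial has degree 5 and real coefficients as required.

p(z) = z^5 -18·z^3 + 204·z^2 + 32·z -3264.


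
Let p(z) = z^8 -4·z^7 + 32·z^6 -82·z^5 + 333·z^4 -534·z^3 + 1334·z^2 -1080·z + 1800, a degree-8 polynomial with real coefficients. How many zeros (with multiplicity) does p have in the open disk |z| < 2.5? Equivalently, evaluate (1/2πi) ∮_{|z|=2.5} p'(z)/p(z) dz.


The zeros of p are: (1 + 2i), (1 - 2i), (1 + 3i), (1 - 3i), (0 + 3i), (0 - 3i), (0 + 2i), (0 - 2i).
Their magnitudes are: 2.236, 2.236, 3.162, 3.162, 3, 3, 2, 2.
Zeros with |z| < R = 2.5: (1 + 2i), (1 - 2i), (0 + 2i), (0 - 2i).
Count = 4.
By the argument principle, (1/2πi) ∮_{|z|=R} p'(z)/p(z) dz equals exactly this count.

Number of zeros inside |z| < 2.5: 4.


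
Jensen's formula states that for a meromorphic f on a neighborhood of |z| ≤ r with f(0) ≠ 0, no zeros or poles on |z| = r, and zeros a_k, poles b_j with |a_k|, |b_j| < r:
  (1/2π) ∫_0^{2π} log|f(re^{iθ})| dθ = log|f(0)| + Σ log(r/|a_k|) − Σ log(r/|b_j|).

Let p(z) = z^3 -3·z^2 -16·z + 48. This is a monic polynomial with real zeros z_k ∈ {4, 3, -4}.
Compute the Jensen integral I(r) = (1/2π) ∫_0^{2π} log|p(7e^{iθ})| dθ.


Zeros: -4, 3, 4; r = 7.
Inside |z| < r: -4, 3, 4. Outside (|z| ≥ r): ∅.
p(0) = 48, so log|p(0)| = log(48) = 3.8712.
Apply Jensen: I(r) = log|p(0)| + Σ_k log(r/|z_k|), summed over zeros inside |z| < r.
  log(r/|z_k|) for z_k = 4: log(7/4) = 0.5596
  log(r/|z_k|) for z_k = 3: log(7/3) = 0.8473
  log(r/|z_k|) for z_k = -4: log(7/4) = 0.5596
Sum over inside zeros: 1.9665.
I(r) = log|p(0)| + (inside sum) = 3.8712 + 1.9665 = 5.8377.
Closed form (all zeros inside, monic): I(r) = n·log(r) = 3·log(7) = 5.8377. ✓

I(r) ≈ 5.8377.


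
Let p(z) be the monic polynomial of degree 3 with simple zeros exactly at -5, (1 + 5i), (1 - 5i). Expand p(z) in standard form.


The polynomial is p(z) = ∏_{α ∈ S} (z − α), where S = {-5, (1 + 5i), (1 - 5i)}.
Expanding the product yields: p(z) = z^3 + 3·z^2 + 16·z + 130.
Note conjugate pairs combine to real quadratics: (z − (1+5i))(z − (1−5i)) = z² − 2z + 26.
The resulting polynomial has degree 3 and real coefficients as required.

p(z) = z^3 + 3·z^2 + 16·z + 130.


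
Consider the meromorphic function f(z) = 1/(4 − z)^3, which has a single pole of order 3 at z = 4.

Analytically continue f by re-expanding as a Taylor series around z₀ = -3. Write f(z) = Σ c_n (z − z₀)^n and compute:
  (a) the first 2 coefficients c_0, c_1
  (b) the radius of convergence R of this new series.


Let w = z − z₀, so z = z₀ + w.
Then 4 − z = 4 − (z₀ + w) = (4 − z₀) − w = 7 − w.
f(z) = 1/(7 − w)^3 = (1/(7)^3) · (1 − w/(7))^{−3}.
By the binomial series (1−u)^{−3} = Σ_{n≥0} C(n+2, 2) u^n for |u|<1, with u = w/(7):
  c_n = C(n+2, 2) / (7)^(n+3).
  c_0 = 1/(7)^3 = 1/343.
  c_1 = 3/(7)^4 = 3/2401.
The series is valid for |w/d| < 1, i.e. |z − z₀| < |d|.
Radius of convergence: R = |4 − z₀| = |7| = 7 (distance from z₀ to the singularity z = 4).

c_0 = 1/343, c_1 = 3/2401; R = 7.


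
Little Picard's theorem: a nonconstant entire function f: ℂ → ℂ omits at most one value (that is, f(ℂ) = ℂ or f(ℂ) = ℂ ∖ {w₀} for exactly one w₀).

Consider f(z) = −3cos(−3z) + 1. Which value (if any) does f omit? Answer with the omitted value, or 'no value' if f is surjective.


Little Picard bounds the complement of f(ℂ) to at most one point.
cos is entire and surjective onto ℂ: for every w ∈ ℂ, cos(ζ) = w has a solution ζ ∈ ℂ (e.g., via the complex inverse arccos). With ζ = −3z this gives z = ζ/(-3). Then -3·cos(−3z) takes every value in -3·ℂ = ℂ, and adding 1 is a bijection of ℂ. So f is surjective and omits no value. (Note: only on the real line is cos bounded by [−1, 1].)

Omitted value: no value.


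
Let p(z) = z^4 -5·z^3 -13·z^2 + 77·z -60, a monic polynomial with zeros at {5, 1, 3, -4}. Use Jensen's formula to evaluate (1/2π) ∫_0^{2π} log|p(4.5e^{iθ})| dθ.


Zeros: -4, 1, 3, 5; r = 4.5.
Inside |z| < r: -4, 1, 3. Outside (|z| ≥ r): 5.
p(0) = -60, so log|p(0)| = log(60) = 4.0943.
Apply Jensen: I(r) = log|p(0)| + Σ_k log(r/|z_k|), summed over zeros inside |z| < r.
  log(r/|z_k|) for z_k = 1: log(4.5/1) = 1.5041
  log(r/|z_k|) for z_k = 3: log(4.5/3) = 0.4055
  log(r/|z_k|) for z_k = -4: log(4.5/4) = 0.1178
  Outside zeros (5) contribute nothing to the Jensen sum.
Sum over inside zeros: 2.0273.
I(r) = log|p(0)| + (inside sum) = 4.0943 + 2.0273 = 6.1217.
Note: since some zeros are outside |z| ≤ r, the simplified n·log(r) form does NOT apply — only the inside zeros contribute.

I(r) ≈ 6.1217.


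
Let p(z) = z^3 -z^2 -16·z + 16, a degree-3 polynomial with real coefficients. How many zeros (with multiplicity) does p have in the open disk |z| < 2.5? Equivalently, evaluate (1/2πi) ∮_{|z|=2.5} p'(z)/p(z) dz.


The zeros of p are: 4, -4, 1.
Their magnitudes are: 4, 4, 1.
Zeros with |z| < R = 2.5: 1.
Count = 1.
By the argument principle, (1/2πi) ∮_{|z|=R} p'(z)/p(z) dz equals exactly this count.

Number of zeros inside |z| < 2.5: 1.


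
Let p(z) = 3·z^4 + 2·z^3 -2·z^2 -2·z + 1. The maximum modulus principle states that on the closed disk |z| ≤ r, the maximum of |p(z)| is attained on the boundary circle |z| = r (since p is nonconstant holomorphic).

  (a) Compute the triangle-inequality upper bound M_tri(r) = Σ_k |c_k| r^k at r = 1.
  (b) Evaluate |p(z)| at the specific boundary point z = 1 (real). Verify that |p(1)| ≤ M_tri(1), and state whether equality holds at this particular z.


Coefficients: c_0 = 1, c_1 = -2, c_2 = -2, c_3 = 2, c_4 = 3. Radius r = 1.
Part (a). Triangle bound: M_tri(r) = Σ_k |c_k| r^k
  = |1|·1^0 + |-2|·1^1 + |-2|·1^2 + |2|·1^3 + |3|·1^4
  = 1 + 2 + 2 + 2 + 3 = 10.
This bounds M(r) := max_{|z|=r} |p(z)| from above; equality holds iff all terms c_k z^k can be made to align in phase at a single z on |z|=r.
Part (b). At z = 1 (real, on the circle |z| = r):
  p(1) = (1)·1^0 + (-2)·1^1 + (-2)·1^2 + (2)·1^3 + (3)·1^4 = 2.
  |p(1)| = 2.
Check: |p(1)| = 2 ≤ 10 = M_tri(1). ✓ Equality does not hold at z = 1 (the coefficients have mixed signs, so the terms do not all align in phase there).

M_tri(1) = 10; |p(1)| = 2; equality at z=1: no.


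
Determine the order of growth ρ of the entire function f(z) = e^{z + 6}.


|e^{z + 6}| = e^{Re(1·z) + 6} ≤ e^{1|z|^1 + 6} = e^{1r^1 + 6} on |z| = r, so ρ ≤ 1. Choosing z on |z|=r so that 1·z is real positive (always possible by picking arg z appropriately) gives |f(z)| = e^{1r^1 + 6}, matching the bound. The additive constant 6 does not affect log log M(r) ~ 1·log r. Hence ρ = 1.
Therefore ρ = 1.

Order ρ = 1.


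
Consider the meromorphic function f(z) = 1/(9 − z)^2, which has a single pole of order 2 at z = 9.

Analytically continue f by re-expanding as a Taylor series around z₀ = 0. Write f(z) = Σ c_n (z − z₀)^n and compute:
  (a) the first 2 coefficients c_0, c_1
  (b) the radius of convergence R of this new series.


Let w = z − z₀, so z = z₀ + w.
Then 9 − z = 9 − (z₀ + w) = (9 − z₀) − w = 9 − w.
f(z) = 1/(9 − w)^2 = (1/(9)^2) · (1 − w/(9))^{−2}.
By the binomial series (1−u)^{−2} = Σ_{n≥0} C(n+1, 1) u^n for |u|<1, with u = w/(9):
  c_n = C(n+1, 1) / (9)^(n+2).
  c_0 = 1/(9)^2 = 1/81.
  c_1 = 2/(9)^3 = 2/729.
The series is valid for |w/d| < 1, i.e. |z − z₀| < |d|.
Radius of convergence: R = |9 − z₀| = |9| = 9 (distance from z₀ to the singularity z = 9).

c_0 = 1/81, c_1 = 2/729; R = 9.


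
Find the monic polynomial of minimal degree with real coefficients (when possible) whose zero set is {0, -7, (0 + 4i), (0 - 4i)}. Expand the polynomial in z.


The polynomial is p(z) = ∏_{α ∈ S} (z − α), where S = {0, -7, (0 + 4i), (0 - 4i)}.
Expanding the product yields: p(z) = z^4 + 7·z^3 + 16·z^2 + 112·z.
Note conjugate pairs combine to real quadratics: (z − (0+4i))(z − (0−4i)) = z² + 16.
The resulting polynomial has degree 4 and real coefficients as required.

p(z) = z^4 + 7·z^3 + 16·z^2 + 112·z.


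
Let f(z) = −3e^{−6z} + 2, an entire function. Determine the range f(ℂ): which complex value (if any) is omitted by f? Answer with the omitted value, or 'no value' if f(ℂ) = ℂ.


Little Picard bounds the complement of f(ℂ) to at most one point.
e^{−6z} is never zero on ℂ, so -3·e^{−6z} takes every value in ℂ ∖ {0}. Adding 2 shifts the range to ℂ ∖ {2}. Thus f omits exactly the value 2.

Omitted value: 2.


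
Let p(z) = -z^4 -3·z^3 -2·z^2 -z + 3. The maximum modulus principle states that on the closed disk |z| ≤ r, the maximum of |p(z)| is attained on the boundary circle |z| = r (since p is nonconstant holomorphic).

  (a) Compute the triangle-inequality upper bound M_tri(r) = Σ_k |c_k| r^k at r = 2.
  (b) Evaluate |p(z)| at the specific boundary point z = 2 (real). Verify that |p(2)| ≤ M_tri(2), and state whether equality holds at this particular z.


Coefficients: c_0 = 3, c_1 = -1, c_2 = -2, c_3 = -3, c_4 = -1. Radius r = 2.
Part (a). Triangle bound: M_tri(r) = Σ_k |c_k| r^k
  = |3|·2^0 + |-1|·2^1 + |-2|·2^2 + |-3|·2^3 + |-1|·2^4
  = 3 + 2 + 8 + 24 + 16 = 53.
This bounds M(r) := max_{|z|=r} |p(z)| from above; equality holds iff all terms c_k z^k can be made to align in phase at a single z on |z|=r.
Part (b). At z = 2 (real, on the circle |z| = r):
  p(2) = (3)·2^0 + (-1)·2^1 + (-2)·2^2 + (-3)·2^3 + (-1)·2^4 = -47.
  |p(2)| = 47.
Check: |p(2)| = 47 ≤ 53 = M_tri(2). ✓ Equality does not hold at z = 2 (the coefficients have mixed signs, so the terms do not all align in phase there).

M_tri(2) = 53; |p(2)| = 47; equality at z=2: no.


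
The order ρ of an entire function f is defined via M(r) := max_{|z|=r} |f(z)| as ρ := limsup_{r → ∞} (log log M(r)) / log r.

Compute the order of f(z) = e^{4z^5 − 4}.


|e^{4z^5 − 4}| = e^{Re(4·z^5) + -4} ≤ e^{4|z|^5 + -4} = e^{4r^5 + -4} on |z| = r, so ρ ≤ 5. Choosing z on |z|=r so that 4·z^5 is real positive (always possible by picking arg z appropriately) gives |f(z)| = e^{4r^5 + -4}, matching the bound. The additive constant -4 does not affect log log M(r) ~ 5·log r. Hence ρ = 5.
Therefore ρ = 5.

Order ρ = 5.


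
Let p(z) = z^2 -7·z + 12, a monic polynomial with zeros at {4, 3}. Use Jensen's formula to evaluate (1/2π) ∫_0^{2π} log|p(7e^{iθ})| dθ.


Zeros: 3, 4; r = 7.
Inside |z| < r: 3, 4. Outside (|z| ≥ r): ∅.
p(0) = 12, so log|p(0)| = log(12) = 2.4849.
Apply Jensen: I(r) = log|p(0)| + Σ_k log(r/|z_k|), summed over zeros inside |z| < r.
  log(r/|z_k|) for z_k = 4: log(7/4) = 0.5596
  log(r/|z_k|) for z_k = 3: log(7/3) = 0.8473
Sum over inside zeros: 1.4069.
I(r) = log|p(0)| + (inside sum) = 2.4849 + 1.4069 = 3.8918.
Closed form (all zeros inside, monic): I(r) = n·log(r) = 2·log(7) = 3.8918. ✓

I(r) ≈ 3.8918.


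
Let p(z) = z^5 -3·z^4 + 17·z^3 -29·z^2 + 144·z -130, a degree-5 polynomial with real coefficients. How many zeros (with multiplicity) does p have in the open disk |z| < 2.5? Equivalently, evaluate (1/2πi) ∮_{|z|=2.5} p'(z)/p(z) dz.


The zeros of p are: (-1 + 3i), (-1 - 3i), (2 + 3i), (2 - 3i), 1.
Their magnitudes are: 3.162, 3.162, 3.606, 3.606, 1.
Zeros with |z| < R = 2.5: 1.
Count = 1.
By the argument principle, (1/2πi) ∮_{|z|=R} p'(z)/p(z) dz equals exactly this count.

Number of zeros inside |z| < 2.5: 1.


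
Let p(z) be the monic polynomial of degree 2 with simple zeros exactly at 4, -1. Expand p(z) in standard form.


The polynomial is p(z) = ∏_{α ∈ S} (z − α), where S = {4, -1}.
Expanding the product yields: p(z) = z^2 -3·z -4.
The resulting polynomial has degree 2 and real coefficients as required.

p(z) = z^2 -3·z -4.


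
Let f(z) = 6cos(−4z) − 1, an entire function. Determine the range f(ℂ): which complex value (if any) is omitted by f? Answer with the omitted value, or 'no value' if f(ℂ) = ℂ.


Little Picard bounds the complement of f(ℂ) to at most one point.
cos is entire and surjective onto ℂ: for every w ∈ ℂ, cos(ζ) = w has a solution ζ ∈ ℂ (e.g., via the complex inverse arccos). With ζ = −4z this gives z = ζ/(-4). Then 6·cos(−4z) takes every value in 6·ℂ = ℂ, and adding -1 is a bijection of ℂ. So f is surjective and omits no value. (Note: only on the real line is cos bounded by [−1, 1].)

Omitted value: no value.


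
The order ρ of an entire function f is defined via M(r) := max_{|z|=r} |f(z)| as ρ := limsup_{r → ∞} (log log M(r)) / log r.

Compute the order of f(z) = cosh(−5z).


cosh(w) is a linear combination of e^{iw} and e^{−iw} (or e^w, e^{−w} in the hyperbolic case), so |cosh(w)| ≤ e^{|w|}. With w = −5z, |w| ≤ 5|z| + 0 = 5r + 0 on |z| = r, giving M(r) ≤ e^{5r + 0}, so ρ ≤ 1. On a suitable ray (z = it for sin/cos; z = t for sinh/cosh, t real → ∞), |cosh(−5z)| grows like e^{5|t|}/2, so ρ ≥ 1. Hence ρ = 1.
Therefore ρ = 1.

Order ρ = 1.


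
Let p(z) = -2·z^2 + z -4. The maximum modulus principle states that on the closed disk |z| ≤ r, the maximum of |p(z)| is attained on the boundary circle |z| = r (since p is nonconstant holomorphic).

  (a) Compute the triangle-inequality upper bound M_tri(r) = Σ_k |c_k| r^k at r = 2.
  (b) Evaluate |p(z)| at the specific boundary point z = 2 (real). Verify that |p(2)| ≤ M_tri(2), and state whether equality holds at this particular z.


Coefficients: c_0 = -4, c_1 = 1, c_2 = -2. Radius r = 2.
Part (a). Triangle bound: M_tri(r) = Σ_k |c_k| r^k
  = |-4|·2^0 + |1|·2^1 + |-2|·2^2
  = 4 + 2 + 8 = 14.
This bounds M(r) := max_{|z|=r} |p(z)| from above; equality holds iff all terms c_k z^k can be made to align in phase at a single z on |z|=r.
Part (b). At z = 2 (real, on the circle |z| = r):
  p(2) = (-4)·2^0 + (1)·2^1 + (-2)·2^2 = -10.
  |p(2)| = 10.
Check: |p(2)| = 10 ≤ 14 = M_tri(2). ✓ Equality does not hold at z = 2 (the coefficients have mixed signs, so the terms do not all align in phase there).

M_tri(2) = 14; |p(2)| = 10; equality at z=2: no.


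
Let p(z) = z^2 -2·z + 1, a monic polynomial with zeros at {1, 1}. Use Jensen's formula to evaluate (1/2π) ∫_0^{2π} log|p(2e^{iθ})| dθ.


Zeros: 1, 1; r = 2.
Inside |z| < r: 1, 1. Outside (|z| ≥ r): ∅.
p(0) = 1, so log|p(0)| = log(1) = 0.0000.
Apply Jensen: I(r) = log|p(0)| + Σ_k log(r/|z_k|), summed over zeros inside |z| < r.
  log(r/|z_k|) for z_k = 1: log(2/1) = 0.6931
  log(r/|z_k|) for z_k = 1: log(2/1) = 0.6931
Sum over inside zeros: 1.3863.
I(r) = log|p(0)| + (inside sum) = 0.0000 + 1.3863 = 1.3863.
Closed form (all zeros inside, monic): I(r) = n·log(r) = 2·log(2) = 1.3863. ✓

I(r) ≈ 1.3863.


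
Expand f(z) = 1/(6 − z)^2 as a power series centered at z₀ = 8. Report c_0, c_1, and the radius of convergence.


Let w = z − z₀, so z = z₀ + w.
Then 6 − z = 6 − (z₀ + w) = (6 − z₀) − w = -2 − w.
f(z) = 1/(-2 − w)^2 = (1/(-2)^2) · (1 − w/(-2))^{−2}.
By the binomial series (1−u)^{−2} = Σ_{n≥0} C(n+1, 1) u^n for |u|<1, with u = w/(-2):
  c_n = C(n+1, 1) / (-2)^(n+2).
  c_0 = 1/(-2)^2 = 1/4.
  c_1 = 2/(-2)^3 = -1/4.
The series is valid for |w/d| < 1, i.e. |z − z₀| < |d|.
Radius of convergence: R = |6 − z₀| = |-2| = 2 (distance from z₀ to the singularity z = 6).

c_0 = 1/4, c_1 = -1/4; R = 2.


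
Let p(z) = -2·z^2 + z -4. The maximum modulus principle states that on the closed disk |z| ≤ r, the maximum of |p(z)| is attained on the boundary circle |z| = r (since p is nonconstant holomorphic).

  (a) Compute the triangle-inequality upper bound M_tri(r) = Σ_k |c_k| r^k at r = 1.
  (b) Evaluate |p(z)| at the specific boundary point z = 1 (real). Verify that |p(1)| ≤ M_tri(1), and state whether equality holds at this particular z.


Coefficients: c_0 = -4, c_1 = 1, c_2 = -2. Radius r = 1.
Part (a). Triangle bound: M_tri(r) = Σ_k |c_k| r^k
  = |-4|·1^0 + |1|·1^1 + |-2|·1^2
  = 4 + 1 + 2 = 7.
This bounds M(r) := max_{|z|=r} |p(z)| from above; equality holds iff all terms c_k z^k can be made to align in phase at a single z on |z|=r.
Part (b). At z = 1 (real, on the circle |z| = r):
  p(1) = (-4)·1^0 + (1)·1^1 + (-2)·1^2 = -5.
  |p(1)| = 5.
Check: |p(1)| = 5 ≤ 7 = M_tri(1). ✓ Equality does not hold at z = 1 (the coefficients have mixed signs, so the terms do not all align in phase there).

M_tri(1) = 7; |p(1)| = 5; equality at z=1: no.


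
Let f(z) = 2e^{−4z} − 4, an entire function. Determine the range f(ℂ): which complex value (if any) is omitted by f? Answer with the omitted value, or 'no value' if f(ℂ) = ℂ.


Little Picard bounds the complement of f(ℂ) to at most one point.
e^{−4z} is never zero on ℂ, so 2·e^{−4z} takes every value in ℂ ∖ {0}. Adding -4 shifts the range to ℂ ∖ {-4}. Thus f omits exactly the value -4.

Omitted value: -4.


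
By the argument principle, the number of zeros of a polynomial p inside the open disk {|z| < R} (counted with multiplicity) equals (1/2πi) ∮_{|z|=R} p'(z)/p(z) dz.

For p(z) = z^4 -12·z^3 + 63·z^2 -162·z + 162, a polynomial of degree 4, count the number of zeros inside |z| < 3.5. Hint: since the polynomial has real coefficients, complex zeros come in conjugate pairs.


The zeros of p are: 3, (3 + 3i), (3 - 3i), 3.
Their magnitudes are: 3, 4.243, 4.243, 3.
Zeros with |z| < R = 3.5: 3, 3.
Count = 2.
By the argument principle, (1/2πi) ∮_{|z|=R} p'(z)/p(z) dz equals exactly this count.

Number of zeros inside |z| < 3.5: 2.


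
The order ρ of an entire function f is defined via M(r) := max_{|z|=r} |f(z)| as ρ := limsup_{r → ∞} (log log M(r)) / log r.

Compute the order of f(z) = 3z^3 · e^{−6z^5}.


M(r) = max_{|z|=r} |3|·|z|^3·|e^{−6z^5}| = 3·r^3 · e^{6r^5} (the factors attain their maxima compatibly on |z|=r). Then log M(r) = log 3 + 3·log r + 6r^5, dominated by the last term, so log log M(r) ~ 5·log r. The polynomial factor 3z^3 contributes only a log r term and does not affect the order. ρ = 5.
Therefore ρ = 5.

Order ρ = 5.


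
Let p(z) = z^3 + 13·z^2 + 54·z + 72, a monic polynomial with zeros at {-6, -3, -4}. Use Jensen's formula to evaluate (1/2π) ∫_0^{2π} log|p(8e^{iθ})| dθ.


Zeros: -6, -4, -3; r = 8.
Inside |z| < r: -6, -4, -3. Outside (|z| ≥ r): ∅.
p(0) = 72, so log|p(0)| = log(72) = 4.2767.
Apply Jensen: I(r) = log|p(0)| + Σ_k log(r/|z_k|), summed over zeros inside |z| < r.
  log(r/|z_k|) for z_k = -6: log(8/6) = 0.2877
  log(r/|z_k|) for z_k = -3: log(8/3) = 0.9808
  log(r/|z_k|) for z_k = -4: log(8/4) = 0.6931
Sum over inside zeros: 1.9617.
I(r) = log|p(0)| + (inside sum) = 4.2767 + 1.9617 = 6.2383.
Closed form (all zeros inside, monic): I(r) = n·log(r) = 3·log(8) = 6.2383. ✓

I(r) ≈ 6.2383.


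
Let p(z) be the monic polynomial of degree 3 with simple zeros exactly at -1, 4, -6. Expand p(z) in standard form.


The polynomial is p(z) = ∏_{α ∈ S} (z − α), where S = {-1, 4, -6}.
Expanding the product yields: p(z) = z^3 + 3·z^2 -22·z -24.
The resulting polynomial has degree 3 and real coefficients as required.

p(z) = z^3 + 3·z^2 -22·z -24.
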